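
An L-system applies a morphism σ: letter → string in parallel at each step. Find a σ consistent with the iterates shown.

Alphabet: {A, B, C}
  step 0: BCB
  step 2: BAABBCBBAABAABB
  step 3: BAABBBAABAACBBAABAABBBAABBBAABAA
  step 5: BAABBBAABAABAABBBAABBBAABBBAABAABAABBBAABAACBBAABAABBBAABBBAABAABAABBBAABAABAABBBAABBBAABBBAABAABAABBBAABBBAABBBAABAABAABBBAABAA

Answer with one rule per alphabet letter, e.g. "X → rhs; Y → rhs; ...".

  step 2 ⇒ step 3: BAABBCBBAABAABB ⇒ BAA·B·B·BAA·BAA·CB·BAA·BAA·B·B·BAA·B·B·BAA·BAA
    A ↦ B
    B ↦ BAA
    C ↦ CB

A->B, B->BAA, C->CB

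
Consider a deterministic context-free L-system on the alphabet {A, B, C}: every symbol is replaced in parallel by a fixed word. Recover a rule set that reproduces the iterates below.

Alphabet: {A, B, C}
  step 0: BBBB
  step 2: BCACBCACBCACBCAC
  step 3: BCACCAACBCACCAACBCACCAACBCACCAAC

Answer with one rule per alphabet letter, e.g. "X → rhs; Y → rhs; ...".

  step 2 ⇒ step 3: BCACBCACBCACBCAC ⇒ BC·AC·CA·AC·BC·AC·CA·AC·BC·AC·CA·AC·BC·AC·CA·AC
    A ↦ CA
    B ↦ BC
    C ↦ AC

A->CA, B->BC, C->AC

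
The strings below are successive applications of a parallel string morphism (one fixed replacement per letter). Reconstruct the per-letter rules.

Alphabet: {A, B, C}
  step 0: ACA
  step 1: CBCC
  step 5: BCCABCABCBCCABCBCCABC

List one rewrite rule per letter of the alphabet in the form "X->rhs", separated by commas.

A->C, B->A, C->BC

  step 0 ⇒ step 1: ACA ⇒ C·BC·C
    A ↦ C
    C ↦ BC
    B ↦ A  (constrained at step 1)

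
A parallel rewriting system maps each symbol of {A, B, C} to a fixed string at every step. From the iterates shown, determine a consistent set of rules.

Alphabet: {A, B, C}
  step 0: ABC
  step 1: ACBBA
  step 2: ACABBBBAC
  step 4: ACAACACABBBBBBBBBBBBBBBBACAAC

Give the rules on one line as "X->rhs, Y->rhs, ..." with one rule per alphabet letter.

  step 1 ⇒ step 2: ACBBA ⇒ AC·A·BB·BB·AC
    A ↦ AC
    B ↦ BB
    C ↦ A

A->AC, B->BB, C->A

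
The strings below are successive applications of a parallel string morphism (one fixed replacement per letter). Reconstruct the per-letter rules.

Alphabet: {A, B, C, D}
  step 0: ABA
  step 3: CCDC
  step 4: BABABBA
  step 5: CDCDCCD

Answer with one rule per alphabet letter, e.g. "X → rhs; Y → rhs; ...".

  step 4 ⇒ step 5: BABABBA ⇒ C·D·C·D·C·C·D
    A ↦ D
    B ↦ C
  step 3 ⇒ step 4: CCDC ⇒ BA·BA·B·BA
    C ↦ BA
  step 3 ⇒ step 4: CCDC ⇒ BA·BA·B·BA
    D ↦ B

A->D, B->C, C->BA, D->B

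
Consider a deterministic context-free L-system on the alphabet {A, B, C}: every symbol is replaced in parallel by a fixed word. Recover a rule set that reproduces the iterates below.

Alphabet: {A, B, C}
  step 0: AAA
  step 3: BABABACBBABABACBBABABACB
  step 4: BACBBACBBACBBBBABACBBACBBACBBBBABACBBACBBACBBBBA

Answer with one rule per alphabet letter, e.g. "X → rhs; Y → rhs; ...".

A->CB, B->BA, C->BB

  step 3 ⇒ step 4: BABABACBBABABACBBABABACB ⇒ BA·CB·BA·CB·BA·CB·BB·BA·BA·CB·BA·CB·BA·CB·BB·BA·BA·CB·BA·CB·BA·CB·BB·BA
    A ↦ CB
    B ↦ BA
    C ↦ BB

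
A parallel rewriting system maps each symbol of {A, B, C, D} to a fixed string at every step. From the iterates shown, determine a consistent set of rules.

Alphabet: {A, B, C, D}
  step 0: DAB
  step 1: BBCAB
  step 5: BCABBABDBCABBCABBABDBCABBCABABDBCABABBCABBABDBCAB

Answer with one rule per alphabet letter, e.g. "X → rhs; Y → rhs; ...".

  step 0 ⇒ step 1: DAB ⇒ B·BC·AB
    A ↦ BC
    B ↦ AB
    D ↦ B
    C ↦ D  (constrained at step 1)

A->BC, B->AB, C->D, D->B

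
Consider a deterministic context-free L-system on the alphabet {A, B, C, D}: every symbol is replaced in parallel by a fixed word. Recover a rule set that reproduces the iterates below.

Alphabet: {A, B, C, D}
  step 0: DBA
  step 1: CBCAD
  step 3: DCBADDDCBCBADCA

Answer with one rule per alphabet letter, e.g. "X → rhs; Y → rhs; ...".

A->D, B->CA, C->AD, D->CB

  step 0 ⇒ step 1: DBA ⇒ CB·CA·D
    A ↦ D
    B ↦ CA
    D ↦ CB
    C ↦ AD  (constrained at step 1)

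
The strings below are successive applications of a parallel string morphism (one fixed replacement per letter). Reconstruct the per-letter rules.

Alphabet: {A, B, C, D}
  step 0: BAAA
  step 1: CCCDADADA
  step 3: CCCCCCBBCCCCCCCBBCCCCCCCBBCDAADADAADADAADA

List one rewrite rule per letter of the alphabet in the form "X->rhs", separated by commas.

A->DA, B->CCC, C->BBC, D->A

  step 0 ⇒ step 1: BAAA ⇒ CCC·DA·DA·DA
    A ↦ DA
    B ↦ CCC
    C ↦ BBC  (constrained at step 1)
    D ↦ A  (constrained at step 1)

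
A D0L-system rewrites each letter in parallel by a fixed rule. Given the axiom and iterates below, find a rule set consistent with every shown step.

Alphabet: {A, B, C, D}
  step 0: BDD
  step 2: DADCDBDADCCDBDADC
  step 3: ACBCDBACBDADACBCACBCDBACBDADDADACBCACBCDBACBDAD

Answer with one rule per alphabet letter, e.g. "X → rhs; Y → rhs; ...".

A->CDB, B->C, C->DAD, D->ACB

  step 2 ⇒ step 3: DADCDBDADCCDBDADC ⇒ ACB·CDB·ACB·DAD·ACB·C·ACB·CDB·ACB·DAD·DAD·ACB·C·ACB·CDB·ACB·DAD
    A ↦ CDB
    B ↦ C
    C ↦ DAD
    D ↦ ACB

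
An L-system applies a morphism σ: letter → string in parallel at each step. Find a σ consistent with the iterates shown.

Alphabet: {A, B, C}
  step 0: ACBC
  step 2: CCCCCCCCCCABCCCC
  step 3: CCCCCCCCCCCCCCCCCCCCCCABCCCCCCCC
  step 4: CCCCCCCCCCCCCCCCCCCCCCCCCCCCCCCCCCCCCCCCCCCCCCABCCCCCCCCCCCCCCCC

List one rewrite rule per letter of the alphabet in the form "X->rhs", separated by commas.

  step 3 ⇒ step 4: CCCCCCCCCCCCCCCCCCCCCCABCCCCCCCC ⇒ CC·CC·CC·CC·CC·CC·CC·CC·CC·CC·CC·CC·CC·CC·CC·CC·CC·CC·CC·CC·CC·CC·C·CAB·CC·CC·CC·CC·CC·CC·CC·CC
    A ↦ C
    B ↦ CAB
    C ↦ CC

A->C, B->CAB, C->CC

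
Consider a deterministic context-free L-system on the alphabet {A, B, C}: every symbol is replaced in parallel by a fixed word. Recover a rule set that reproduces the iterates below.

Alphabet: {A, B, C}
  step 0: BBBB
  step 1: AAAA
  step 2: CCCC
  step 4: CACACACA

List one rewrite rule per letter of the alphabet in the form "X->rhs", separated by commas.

A->C, B->A, C->AB

  step 1 ⇒ step 2: AAAA ⇒ C·C·C·C
    A ↦ C
  step 0 ⇒ step 1: BBBB ⇒ A·A·A·A
    B ↦ A
    C ↦ AB  (constrained at step 2)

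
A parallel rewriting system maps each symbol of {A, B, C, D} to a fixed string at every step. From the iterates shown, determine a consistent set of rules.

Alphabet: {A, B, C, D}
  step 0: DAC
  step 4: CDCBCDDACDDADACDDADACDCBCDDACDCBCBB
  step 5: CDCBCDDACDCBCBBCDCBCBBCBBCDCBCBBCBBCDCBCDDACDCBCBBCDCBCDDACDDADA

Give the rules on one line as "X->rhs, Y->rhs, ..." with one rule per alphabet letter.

  step 4 ⇒ step 5: CDCBCDDACDDADACDDADACDCBCDDACDCBCBB ⇒ CD·CB·CD·DA·CD·CB·CB·B·CD·CB·CB·B·CB·B·CD·CB·CB·B·CB·B·CD·CB·CD·DA·CD·CB·CB·B·CD·CB·CD·DA·CD·DA·DA
    A ↦ B
    B ↦ DA
    C ↦ CD
    D ↦ CB

A->B, B->DA, C->CD, D->CB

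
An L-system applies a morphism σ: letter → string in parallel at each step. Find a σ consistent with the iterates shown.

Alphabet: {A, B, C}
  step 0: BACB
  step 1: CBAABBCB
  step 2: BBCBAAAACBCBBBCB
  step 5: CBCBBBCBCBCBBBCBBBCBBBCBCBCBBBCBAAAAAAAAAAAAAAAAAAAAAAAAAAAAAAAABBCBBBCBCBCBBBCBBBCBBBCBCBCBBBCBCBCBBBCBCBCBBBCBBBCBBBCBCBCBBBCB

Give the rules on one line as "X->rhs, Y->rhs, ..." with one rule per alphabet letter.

  step 1 ⇒ step 2: CBAABBCB ⇒ BB·CB·AA·AA·CB·CB·BB·CB
    A ↦ AA
    B ↦ CB
    C ↦ BB

A->AA, B->CB, C->BB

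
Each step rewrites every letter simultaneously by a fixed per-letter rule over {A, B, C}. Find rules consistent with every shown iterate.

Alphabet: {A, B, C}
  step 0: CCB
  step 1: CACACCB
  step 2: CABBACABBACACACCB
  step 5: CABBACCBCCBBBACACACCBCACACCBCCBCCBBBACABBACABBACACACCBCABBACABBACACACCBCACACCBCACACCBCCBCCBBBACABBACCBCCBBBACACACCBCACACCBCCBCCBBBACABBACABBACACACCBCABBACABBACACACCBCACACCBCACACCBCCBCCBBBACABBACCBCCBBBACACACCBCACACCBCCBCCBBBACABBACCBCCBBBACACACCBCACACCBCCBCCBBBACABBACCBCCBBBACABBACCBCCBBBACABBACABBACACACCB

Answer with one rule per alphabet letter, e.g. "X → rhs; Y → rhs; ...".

  step 1 ⇒ step 2: CACACCB ⇒ CA·BBA·CA·BBA·CA·CA·CCB
    A ↦ BBA
    B ↦ CCB
    C ↦ CA

A->BBA, B->CCB, C->CA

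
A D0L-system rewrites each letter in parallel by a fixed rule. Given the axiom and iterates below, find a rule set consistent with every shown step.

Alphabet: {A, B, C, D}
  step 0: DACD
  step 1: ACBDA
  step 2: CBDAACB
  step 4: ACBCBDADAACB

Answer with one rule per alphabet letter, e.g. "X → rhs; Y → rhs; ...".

A->CB, B->A, C->D, D->A

  step 1 ⇒ step 2: ACBDA ⇒ CB·D·A·A·CB
    A ↦ CB
    B ↦ A
    C ↦ D
    D ↦ A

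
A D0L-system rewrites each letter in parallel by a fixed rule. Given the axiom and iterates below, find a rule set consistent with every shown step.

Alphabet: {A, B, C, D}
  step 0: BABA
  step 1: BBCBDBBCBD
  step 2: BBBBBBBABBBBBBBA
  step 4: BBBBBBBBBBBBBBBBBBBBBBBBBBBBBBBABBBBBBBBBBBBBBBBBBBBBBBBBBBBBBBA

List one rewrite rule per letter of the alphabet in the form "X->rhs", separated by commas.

  step 1 ⇒ step 2: BBCBDBBCBD ⇒ BB·BB·B·BB·A·BB·BB·B·BB·A
    B ↦ BB
    C ↦ B
    D ↦ A
  step 0 ⇒ step 1: BABA ⇒ BB·CBD·BB·CBD
    A ↦ CBD

A->CBD, B->BB, C->B, D->A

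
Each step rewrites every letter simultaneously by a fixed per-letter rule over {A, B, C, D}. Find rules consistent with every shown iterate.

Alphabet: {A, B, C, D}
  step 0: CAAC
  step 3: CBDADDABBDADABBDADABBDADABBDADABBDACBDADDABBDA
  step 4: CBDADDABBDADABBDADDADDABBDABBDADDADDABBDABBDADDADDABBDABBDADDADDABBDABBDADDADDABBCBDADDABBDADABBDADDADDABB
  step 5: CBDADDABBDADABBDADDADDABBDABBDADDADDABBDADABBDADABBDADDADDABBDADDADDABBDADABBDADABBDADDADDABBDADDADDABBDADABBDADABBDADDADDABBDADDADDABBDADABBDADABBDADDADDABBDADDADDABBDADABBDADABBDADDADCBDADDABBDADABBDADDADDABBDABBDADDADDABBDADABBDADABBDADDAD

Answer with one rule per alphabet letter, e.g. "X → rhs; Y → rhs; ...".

  step 4 ⇒ step 5: CBDADDABBDADABBDADDADDABBDABBDADDADDABBDABBDADDADDABBDABBDADDADDABBDABBDADDADDABBCBDADDABBDADABBDADDADDABB ⇒ CB·DAD·DA·BB·DA·DA·BB·DAD·DAD·DA·BB·DA·BB·DAD·DAD·DA·BB·DA·DA·BB·DA·DA·BB·DAD·DAD·DA·BB·DAD·DAD·DA·BB·DA·DA·BB·DA·DA·BB·DAD·DAD·DA·BB·DAD·DAD·DA·BB·DA·DA·BB·DA·DA·BB·DAD·DAD·DA·BB·DAD·DAD·DA·BB·DA·DA·BB·DA·DA·BB·DAD·DAD·DA·BB·DAD·DAD·DA·BB·DA·DA·BB·DA·DA·BB·DAD·DAD·CB·DAD·DA·BB·DA·DA·BB·DAD·DAD·DA·BB·DA·BB·DAD·DAD·DA·BB·DA·DA·BB·DA·DA·BB·DAD·DAD
    A ↦ BB
    B ↦ DAD
    C ↦ CB
    D ↦ DA

A->BB, B->DAD, C->CB, D->DA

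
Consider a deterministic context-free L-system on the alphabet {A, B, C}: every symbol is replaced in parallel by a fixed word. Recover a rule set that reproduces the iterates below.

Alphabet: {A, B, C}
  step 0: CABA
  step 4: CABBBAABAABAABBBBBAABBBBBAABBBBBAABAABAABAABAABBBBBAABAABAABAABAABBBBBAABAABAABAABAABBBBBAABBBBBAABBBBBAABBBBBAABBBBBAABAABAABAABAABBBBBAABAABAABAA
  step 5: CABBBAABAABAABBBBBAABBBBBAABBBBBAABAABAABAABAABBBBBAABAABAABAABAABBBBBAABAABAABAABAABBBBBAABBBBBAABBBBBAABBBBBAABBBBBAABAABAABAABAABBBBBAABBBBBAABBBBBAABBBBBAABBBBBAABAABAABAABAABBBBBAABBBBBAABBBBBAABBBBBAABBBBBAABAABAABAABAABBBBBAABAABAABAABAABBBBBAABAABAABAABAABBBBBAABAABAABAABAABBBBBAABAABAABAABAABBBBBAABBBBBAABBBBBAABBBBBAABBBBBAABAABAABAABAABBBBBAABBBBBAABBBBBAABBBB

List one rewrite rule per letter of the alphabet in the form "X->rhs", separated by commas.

  step 4 ⇒ step 5: CABBBAABAABAABBBBBAABBBBBAABBBBBAABAABAABAABAABBBBBAABAABAABAABAABBBBBAABAABAABAABAABBBBBAABBBBBAABBBBBAABBBBBAABBBBBAABAABAABAABAABBBBBAABAABAABAA ⇒ CA·BB·BAA·BAA·BAA·BB·BB·BAA·BB·BB·BAA·BB·BB·BAA·BAA·BAA·BAA·BAA·BB·BB·BAA·BAA·BAA·BAA·BAA·BB·BB·BAA·BAA·BAA·BAA·BAA·BB·BB·BAA·BB·BB·BAA·BB·BB·BAA·BB·BB·BAA·BB·BB·BAA·BAA·BAA·BAA·BAA·BB·BB·BAA·BB·BB·BAA·BB·BB·BAA·BB·BB·BAA·BB·BB·BAA·BAA·BAA·BAA·BAA·BB·BB·BAA·BB·BB·BAA·BB·BB·BAA·BB·BB·BAA·BB·BB·BAA·BAA·BAA·BAA·BAA·BB·BB·BAA·BAA·BAA·BAA·BAA·BB·BB·BAA·BAA·BAA·BAA·BAA·BB·BB·BAA·BAA·BAA·BAA·BAA·BB·BB·BAA·BAA·BAA·BAA·BAA·BB·BB·BAA·BB·BB·BAA·BB·BB·BAA·BB·BB·BAA·BB·BB·BAA·BAA·BAA·BAA·BAA·BB·BB·BAA·BB·BB·BAA·BB·BB·BAA·BB·BB
    A ↦ BB
    B ↦ BAA
    C ↦ CA

A->BB, B->BAA, C->CA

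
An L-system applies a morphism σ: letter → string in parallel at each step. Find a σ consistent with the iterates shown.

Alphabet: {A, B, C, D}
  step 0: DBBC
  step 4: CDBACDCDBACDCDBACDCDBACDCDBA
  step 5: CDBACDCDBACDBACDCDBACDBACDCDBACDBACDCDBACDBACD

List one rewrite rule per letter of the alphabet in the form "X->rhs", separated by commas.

A->D, B->C, C->CD, D->BA

  step 4 ⇒ step 5: CDBACDCDBACDCDBACDCDBACDCDBA ⇒ CD·BA·C·D·CD·BA·CD·BA·C·D·CD·BA·CD·BA·C·D·CD·BA·CD·BA·C·D·CD·BA·CD·BA·C·D
    A ↦ D
    B ↦ C
    C ↦ CD
    D ↦ BA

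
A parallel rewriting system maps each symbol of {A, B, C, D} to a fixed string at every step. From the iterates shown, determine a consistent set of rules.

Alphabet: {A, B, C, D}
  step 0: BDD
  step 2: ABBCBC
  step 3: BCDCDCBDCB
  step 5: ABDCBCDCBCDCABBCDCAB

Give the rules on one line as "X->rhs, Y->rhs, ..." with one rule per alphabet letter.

  step 2 ⇒ step 3: ABBCBC ⇒ BC·DC·DC·B·DC·B
    A ↦ BC
    B ↦ DC
    C ↦ B
    D ↦ A  (constrained at step 0)

A->BC, B->DC, C->B, D->A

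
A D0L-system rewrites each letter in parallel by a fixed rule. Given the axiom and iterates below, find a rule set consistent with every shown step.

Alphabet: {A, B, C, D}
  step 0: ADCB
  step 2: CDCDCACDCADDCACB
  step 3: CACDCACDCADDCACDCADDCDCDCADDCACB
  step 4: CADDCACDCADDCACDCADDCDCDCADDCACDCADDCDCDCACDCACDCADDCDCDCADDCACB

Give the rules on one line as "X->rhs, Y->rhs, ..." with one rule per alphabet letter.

  step 3 ⇒ step 4: CACDCACDCADDCACDCADDCDCDCADDCACB ⇒ CA·DD·CA·CD·CA·DD·CA·CD·CA·DD·CD·CD·CA·DD·CA·CD·CA·DD·CD·CD·CA·CD·CA·CD·CA·DD·CD·CD·CA·DD·CA·CB
    A ↦ DD
    B ↦ CB
    C ↦ CA
    D ↦ CD

A->DD, B->CB, C->CA, D->CD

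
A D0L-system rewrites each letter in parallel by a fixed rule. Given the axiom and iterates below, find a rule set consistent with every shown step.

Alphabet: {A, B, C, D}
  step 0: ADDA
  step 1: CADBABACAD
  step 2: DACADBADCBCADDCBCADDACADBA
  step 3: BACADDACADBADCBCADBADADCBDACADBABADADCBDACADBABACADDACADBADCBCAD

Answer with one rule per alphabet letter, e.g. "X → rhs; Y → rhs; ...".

  step 2 ⇒ step 3: DACADBADCBCADDCBCADDACADBA ⇒ BA·CAD·DA·CAD·BA·DCB·CAD·BA·DA·DCB·DA·CAD·BA·BA·DA·DCB·DA·CAD·BA·BA·CAD·DA·CAD·BA·DCB·CAD
    A ↦ CAD
    B ↦ DCB
    C ↦ DA
    D ↦ BA

A->CAD, B->DCB, C->DA, D->BA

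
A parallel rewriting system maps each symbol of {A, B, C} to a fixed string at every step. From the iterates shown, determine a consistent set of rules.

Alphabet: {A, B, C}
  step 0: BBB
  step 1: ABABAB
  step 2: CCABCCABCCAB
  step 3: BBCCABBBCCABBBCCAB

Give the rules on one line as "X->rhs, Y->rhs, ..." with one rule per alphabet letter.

  step 2 ⇒ step 3: CCABCCABCCAB ⇒ B·B·CC·AB·B·B·CC·AB·B·B·CC·AB
    A ↦ CC
    B ↦ AB
    C ↦ B

A->CC, B->AB, C->B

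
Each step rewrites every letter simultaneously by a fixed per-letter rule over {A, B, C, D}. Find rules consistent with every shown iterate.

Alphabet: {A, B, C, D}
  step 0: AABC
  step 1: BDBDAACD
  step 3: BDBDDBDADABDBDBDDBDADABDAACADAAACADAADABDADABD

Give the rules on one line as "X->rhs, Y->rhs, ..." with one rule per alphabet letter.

A->BD, B->AAC, C->D, D->ADA

  step 0 ⇒ step 1: AABC ⇒ BD·BD·AAC·D
    A ↦ BD
    B ↦ AAC
    C ↦ D
    D ↦ ADA  (constrained at step 1)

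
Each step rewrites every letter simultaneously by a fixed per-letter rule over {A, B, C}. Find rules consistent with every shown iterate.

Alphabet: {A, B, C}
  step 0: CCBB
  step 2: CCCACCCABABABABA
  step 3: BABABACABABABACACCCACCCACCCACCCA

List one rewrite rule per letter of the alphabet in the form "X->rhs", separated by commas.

A->CA, B->CC, C->BA

  step 2 ⇒ step 3: CCCACCCABABABABA ⇒ BA·BA·BA·CA·BA·BA·BA·CA·CC·CA·CC·CA·CC·CA·CC·CA
    A ↦ CA
    B ↦ CC
    C ↦ BA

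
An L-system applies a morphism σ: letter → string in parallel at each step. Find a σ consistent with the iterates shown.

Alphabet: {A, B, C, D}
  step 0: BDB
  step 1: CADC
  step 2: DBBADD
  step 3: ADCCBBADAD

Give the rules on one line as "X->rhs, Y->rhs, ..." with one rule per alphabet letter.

  step 2 ⇒ step 3: DBBADD ⇒ AD·C·C·BB·AD·AD
    A ↦ BB
    B ↦ C
    D ↦ AD
  step 1 ⇒ step 2: CADC ⇒ D·BB·AD·D
    C ↦ D

A->BB, B->C, C->D, D->AD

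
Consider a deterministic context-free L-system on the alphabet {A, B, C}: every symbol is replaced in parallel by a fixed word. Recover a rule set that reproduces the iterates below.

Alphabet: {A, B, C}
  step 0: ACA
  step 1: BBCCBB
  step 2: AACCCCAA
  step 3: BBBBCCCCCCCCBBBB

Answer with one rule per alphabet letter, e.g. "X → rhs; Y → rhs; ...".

A->BB, B->A, C->CC

  step 2 ⇒ step 3: AACCCCAA ⇒ BB·BB·CC·CC·CC·CC·BB·BB
    A ↦ BB
    C ↦ CC
  step 1 ⇒ step 2: BBCCBB ⇒ A·A·CC·CC·A·A
    B ↦ A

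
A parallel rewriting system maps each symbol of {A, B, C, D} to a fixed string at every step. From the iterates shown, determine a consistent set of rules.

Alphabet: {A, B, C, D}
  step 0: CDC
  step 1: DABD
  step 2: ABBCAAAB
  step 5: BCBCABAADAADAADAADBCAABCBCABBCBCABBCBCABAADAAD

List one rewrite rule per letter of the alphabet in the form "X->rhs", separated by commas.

A->BC, B->AA, C->D, D->AB

  step 1 ⇒ step 2: DABD ⇒ AB·BC·AA·AB
    A ↦ BC
    B ↦ AA
    D ↦ AB
  step 0 ⇒ step 1: CDC ⇒ D·AB·D
    C ↦ D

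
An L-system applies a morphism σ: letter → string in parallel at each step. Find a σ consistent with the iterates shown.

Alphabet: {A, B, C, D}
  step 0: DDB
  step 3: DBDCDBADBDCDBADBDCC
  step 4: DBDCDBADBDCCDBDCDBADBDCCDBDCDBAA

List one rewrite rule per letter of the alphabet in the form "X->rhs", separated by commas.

  step 3 ⇒ step 4: DBDCDBADBDCDBADBDCC ⇒ DB·DC·DB·A·DB·DC·C·DB·DC·DB·A·DB·DC·C·DB·DC·DB·A·A
    A ↦ C
    B ↦ DC
    C ↦ A
    D ↦ DB

A->C, B->DC, C->A, D->DB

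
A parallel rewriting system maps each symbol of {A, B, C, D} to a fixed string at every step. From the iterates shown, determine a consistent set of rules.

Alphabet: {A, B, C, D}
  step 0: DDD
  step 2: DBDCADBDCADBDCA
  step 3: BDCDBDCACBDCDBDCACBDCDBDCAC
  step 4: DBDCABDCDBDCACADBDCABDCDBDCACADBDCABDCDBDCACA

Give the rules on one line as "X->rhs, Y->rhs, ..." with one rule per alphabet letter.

  step 3 ⇒ step 4: BDCDBDCACBDCDBDCACBDCDBDCAC ⇒ D·BDC·A·BDC·D·BDC·A·C·A·D·BDC·A·BDC·D·BDC·A·C·A·D·BDC·A·BDC·D·BDC·A·C·A
    A ↦ C
    B ↦ D
    C ↦ A
    D ↦ BDC

A->C, B->D, C->A, D->BDC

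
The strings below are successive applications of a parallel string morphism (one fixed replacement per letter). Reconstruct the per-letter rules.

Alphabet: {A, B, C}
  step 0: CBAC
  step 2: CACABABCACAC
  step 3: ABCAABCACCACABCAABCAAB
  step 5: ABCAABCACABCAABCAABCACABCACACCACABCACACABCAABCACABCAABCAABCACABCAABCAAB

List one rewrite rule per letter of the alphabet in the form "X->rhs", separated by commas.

  step 2 ⇒ step 3: CACABABCACAC ⇒ AB·CA·AB·CA·C·CA·C·AB·CA·AB·CA·AB
    A ↦ CA
    B ↦ C
    C ↦ AB

A->CA, B->C, C->AB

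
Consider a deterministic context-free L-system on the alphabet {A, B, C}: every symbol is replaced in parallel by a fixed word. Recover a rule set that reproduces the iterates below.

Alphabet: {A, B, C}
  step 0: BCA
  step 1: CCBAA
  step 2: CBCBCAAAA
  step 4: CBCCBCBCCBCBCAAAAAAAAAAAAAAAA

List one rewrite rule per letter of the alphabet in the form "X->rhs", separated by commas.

A->AA, B->C, C->CB

  step 1 ⇒ step 2: CCBAA ⇒ CB·CB·C·AA·AA
    A ↦ AA
    B ↦ C
    C ↦ CB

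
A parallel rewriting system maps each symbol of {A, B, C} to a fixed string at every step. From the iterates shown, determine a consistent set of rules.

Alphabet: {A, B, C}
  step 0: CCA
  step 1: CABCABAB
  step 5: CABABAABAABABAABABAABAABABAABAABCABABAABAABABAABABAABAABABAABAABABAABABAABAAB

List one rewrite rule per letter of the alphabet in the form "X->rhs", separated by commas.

A->AB, B->A, C->CAB

  step 0 ⇒ step 1: CCA ⇒ CAB·CAB·AB
    A ↦ AB
    C ↦ CAB
    B ↦ A  (constrained at step 1)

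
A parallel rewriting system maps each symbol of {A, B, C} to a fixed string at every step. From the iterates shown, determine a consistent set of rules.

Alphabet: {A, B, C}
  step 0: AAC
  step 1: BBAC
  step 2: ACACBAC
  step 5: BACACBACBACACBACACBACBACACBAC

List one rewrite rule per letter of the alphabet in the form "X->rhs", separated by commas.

A->B, B->AC, C->AC

  step 1 ⇒ step 2: BBAC ⇒ AC·AC·B·AC
    A ↦ B
    B ↦ AC
    C ↦ AC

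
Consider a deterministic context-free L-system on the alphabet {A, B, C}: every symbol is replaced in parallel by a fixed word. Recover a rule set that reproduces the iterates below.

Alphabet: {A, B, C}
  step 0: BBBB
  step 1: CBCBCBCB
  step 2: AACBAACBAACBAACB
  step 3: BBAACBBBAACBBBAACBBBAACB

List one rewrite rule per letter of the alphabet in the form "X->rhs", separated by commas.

A->B, B->CB, C->AA

  step 2 ⇒ step 3: AACBAACBAACBAACB ⇒ B·B·AA·CB·B·B·AA·CB·B·B·AA·CB·B·B·AA·CB
    A ↦ B
    B ↦ CB
    C ↦ AA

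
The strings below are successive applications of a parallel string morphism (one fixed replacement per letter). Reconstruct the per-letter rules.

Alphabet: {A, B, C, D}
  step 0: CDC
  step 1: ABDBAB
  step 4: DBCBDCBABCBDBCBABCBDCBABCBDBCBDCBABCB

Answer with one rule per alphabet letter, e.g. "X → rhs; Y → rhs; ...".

  step 0 ⇒ step 1: CDC ⇒ AB·DB·AB
    C ↦ AB
    D ↦ DB
    A ↦ D  (constrained at step 1)
    B ↦ CB  (constrained at step 1)

A->D, B->CB, C->AB, D->DB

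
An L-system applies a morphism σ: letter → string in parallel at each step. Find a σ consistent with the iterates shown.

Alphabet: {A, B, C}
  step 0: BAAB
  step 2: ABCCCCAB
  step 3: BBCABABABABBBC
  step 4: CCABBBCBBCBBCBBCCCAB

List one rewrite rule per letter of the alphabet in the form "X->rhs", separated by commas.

  step 3 ⇒ step 4: BBCABABABABBBC ⇒ C·C·AB·BB·C·BB·C·BB·C·BB·C·C·C·AB
    A ↦ BB
    B ↦ C
    C ↦ AB

A->BB, B->C, C->AB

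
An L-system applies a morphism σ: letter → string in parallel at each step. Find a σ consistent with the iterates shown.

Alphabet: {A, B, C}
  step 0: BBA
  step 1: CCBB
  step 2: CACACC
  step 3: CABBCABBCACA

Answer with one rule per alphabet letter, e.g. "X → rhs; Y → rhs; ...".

A->BB, B->C, C->CA

  step 2 ⇒ step 3: CACACC ⇒ CA·BB·CA·BB·CA·CA
    A ↦ BB
    C ↦ CA
  step 0 ⇒ step 1: BBA ⇒ C·C·BB
    B ↦ C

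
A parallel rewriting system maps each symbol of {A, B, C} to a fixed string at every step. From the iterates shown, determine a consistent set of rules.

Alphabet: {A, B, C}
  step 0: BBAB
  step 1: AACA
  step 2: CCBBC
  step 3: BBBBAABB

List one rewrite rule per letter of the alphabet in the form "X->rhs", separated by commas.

  step 2 ⇒ step 3: CCBBC ⇒ BB·BB·A·A·BB
    B ↦ A
    C ↦ BB
  step 0 ⇒ step 1: BBAB ⇒ A·A·C·A
    A ↦ C

A->C, B->A, C->BB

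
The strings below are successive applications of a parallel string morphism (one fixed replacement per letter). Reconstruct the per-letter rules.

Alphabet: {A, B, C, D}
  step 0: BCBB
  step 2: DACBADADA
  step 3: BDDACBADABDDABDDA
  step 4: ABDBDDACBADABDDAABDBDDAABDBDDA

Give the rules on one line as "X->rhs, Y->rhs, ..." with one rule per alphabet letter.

  step 3 ⇒ step 4: BDDACBADABDDABDDA ⇒ A·BD·BD·DA·CB·A·DA·BD·DA·A·BD·BD·DA·A·BD·BD·DA
    A ↦ DA
    B ↦ A
    C ↦ CB
    D ↦ BD

A->DA, B->A, C->CB, D->BD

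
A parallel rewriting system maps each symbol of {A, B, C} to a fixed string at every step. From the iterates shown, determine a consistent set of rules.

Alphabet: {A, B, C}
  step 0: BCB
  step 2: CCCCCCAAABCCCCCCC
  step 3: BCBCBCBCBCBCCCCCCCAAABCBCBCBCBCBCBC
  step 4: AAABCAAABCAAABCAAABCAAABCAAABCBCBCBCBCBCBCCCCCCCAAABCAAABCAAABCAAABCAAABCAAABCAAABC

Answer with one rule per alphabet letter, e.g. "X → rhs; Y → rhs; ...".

A->CC, B->AAA, C->BC

  step 3 ⇒ step 4: BCBCBCBCBCBCCCCCCCAAABCBCBCBCBCBCBC ⇒ AAA·BC·AAA·BC·AAA·BC·AAA·BC·AAA·BC·AAA·BC·BC·BC·BC·BC·BC·BC·CC·CC·CC·AAA·BC·AAA·BC·AAA·BC·AAA·BC·AAA·BC·AAA·BC·AAA·BC
    A ↦ CC
    B ↦ AAA
    C ↦ BC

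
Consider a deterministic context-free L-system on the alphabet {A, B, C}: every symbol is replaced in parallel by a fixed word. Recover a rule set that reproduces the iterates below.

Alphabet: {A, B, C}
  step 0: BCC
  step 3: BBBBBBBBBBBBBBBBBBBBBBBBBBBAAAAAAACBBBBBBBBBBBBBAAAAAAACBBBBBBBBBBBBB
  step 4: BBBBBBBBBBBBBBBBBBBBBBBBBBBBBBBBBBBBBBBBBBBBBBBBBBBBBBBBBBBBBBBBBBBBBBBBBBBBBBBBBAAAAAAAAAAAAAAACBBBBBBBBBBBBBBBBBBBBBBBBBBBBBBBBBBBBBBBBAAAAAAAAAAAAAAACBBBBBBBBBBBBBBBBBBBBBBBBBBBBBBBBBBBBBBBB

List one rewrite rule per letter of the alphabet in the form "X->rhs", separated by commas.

  step 3 ⇒ step 4: BBBBBBBBBBBBBBBBBBBBBBBBBBBAAAAAAACBBBBBBBBBBBBBAAAAAAACBBBBBBBBBBBBB ⇒ BBB·BBB·BBB·BBB·BBB·BBB·BBB·BBB·BBB·BBB·BBB·BBB·BBB·BBB·BBB·BBB·BBB·BBB·BBB·BBB·BBB·BBB·BBB·BBB·BBB·BBB·BBB·AA·AA·AA·AA·AA·AA·AA·ACB·BBB·BBB·BBB·BBB·BBB·BBB·BBB·BBB·BBB·BBB·BBB·BBB·BBB·AA·AA·AA·AA·AA·AA·AA·ACB·BBB·BBB·BBB·BBB·BBB·BBB·BBB·BBB·BBB·BBB·BBB·BBB·BBB
    A ↦ AA
    B ↦ BBB
    C ↦ ACB

A->AA, B->BBB, C->ACB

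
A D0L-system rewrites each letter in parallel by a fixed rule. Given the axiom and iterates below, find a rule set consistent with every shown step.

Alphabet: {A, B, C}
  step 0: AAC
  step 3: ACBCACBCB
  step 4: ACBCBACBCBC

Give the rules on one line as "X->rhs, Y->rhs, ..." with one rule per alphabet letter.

  step 3 ⇒ step 4: ACBCACBCB ⇒ AC·B·C·B·AC·B·C·B·C
    A ↦ AC
    B ↦ C
    C ↦ B

A->AC, B->C, C->B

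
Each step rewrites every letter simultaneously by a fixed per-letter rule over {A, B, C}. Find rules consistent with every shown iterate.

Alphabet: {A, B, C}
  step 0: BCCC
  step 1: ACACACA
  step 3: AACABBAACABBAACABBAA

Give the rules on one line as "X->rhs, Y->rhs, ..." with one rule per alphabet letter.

A->BB, B->A, C->CA

  step 0 ⇒ step 1: BCCC ⇒ A·CA·CA·CA
    B ↦ A
    C ↦ CA
    A ↦ BB  (constrained at step 1)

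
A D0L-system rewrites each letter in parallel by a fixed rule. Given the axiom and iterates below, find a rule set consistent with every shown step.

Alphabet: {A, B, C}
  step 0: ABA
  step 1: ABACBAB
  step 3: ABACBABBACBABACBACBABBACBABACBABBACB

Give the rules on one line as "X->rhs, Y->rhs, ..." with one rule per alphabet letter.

A->AB, B->ACB, C->B

  step 0 ⇒ step 1: ABA ⇒ AB·ACB·AB
    A ↦ AB
    B ↦ ACB
    C ↦ B  (constrained at step 1)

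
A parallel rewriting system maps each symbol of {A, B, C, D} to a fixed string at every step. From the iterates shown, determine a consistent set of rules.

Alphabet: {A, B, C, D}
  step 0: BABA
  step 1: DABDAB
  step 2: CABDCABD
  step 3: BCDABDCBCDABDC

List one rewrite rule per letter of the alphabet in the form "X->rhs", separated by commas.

  step 2 ⇒ step 3: CABDCABD ⇒ BCD·AB·D·C·BCD·AB·D·C
    A ↦ AB
    B ↦ D
    C ↦ BCD
    D ↦ C

A->AB, B->D, C->BCD, D->C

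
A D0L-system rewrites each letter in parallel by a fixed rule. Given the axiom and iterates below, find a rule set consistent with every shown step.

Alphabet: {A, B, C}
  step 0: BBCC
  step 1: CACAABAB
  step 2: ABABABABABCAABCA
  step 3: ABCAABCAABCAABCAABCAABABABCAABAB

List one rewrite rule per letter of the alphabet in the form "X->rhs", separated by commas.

A->AB, B->CA, C->AB

  step 2 ⇒ step 3: ABABABABABCAABCA ⇒ AB·CA·AB·CA·AB·CA·AB·CA·AB·CA·AB·AB·AB·CA·AB·AB
    A ↦ AB
    B ↦ CA
    C ↦ AB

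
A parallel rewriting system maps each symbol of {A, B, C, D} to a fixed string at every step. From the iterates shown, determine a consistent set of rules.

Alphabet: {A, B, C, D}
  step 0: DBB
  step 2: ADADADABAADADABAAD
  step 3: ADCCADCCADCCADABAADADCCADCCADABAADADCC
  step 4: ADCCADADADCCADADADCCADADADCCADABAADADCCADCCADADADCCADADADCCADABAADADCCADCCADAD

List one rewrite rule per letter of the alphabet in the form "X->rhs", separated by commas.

  step 3 ⇒ step 4: ADCCADCCADCCADABAADADCCADCCADABAADADCC ⇒ AD·CC·AD·AD·AD·CC·AD·AD·AD·CC·AD·AD·AD·CC·AD·ABA·AD·AD·CC·AD·CC·AD·AD·AD·CC·AD·AD·AD·CC·AD·ABA·AD·AD·CC·AD·CC·AD·AD
    A ↦ AD
    B ↦ ABA
    C ↦ AD
    D ↦ CC

A->AD, B->ABA, C->AD, D->CC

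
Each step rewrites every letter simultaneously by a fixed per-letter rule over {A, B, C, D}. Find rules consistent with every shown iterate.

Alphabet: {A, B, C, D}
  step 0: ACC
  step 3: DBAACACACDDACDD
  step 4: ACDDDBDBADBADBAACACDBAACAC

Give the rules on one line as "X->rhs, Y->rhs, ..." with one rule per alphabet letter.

  step 3 ⇒ step 4: DBAACACACDDACDD ⇒ AC·DD·DB·DB·A·DB·A·DB·A·AC·AC·DB·A·AC·AC
    A ↦ DB
    B ↦ DD
    C ↦ A
    D ↦ AC

A->DB, B->DD, C->A, D->AC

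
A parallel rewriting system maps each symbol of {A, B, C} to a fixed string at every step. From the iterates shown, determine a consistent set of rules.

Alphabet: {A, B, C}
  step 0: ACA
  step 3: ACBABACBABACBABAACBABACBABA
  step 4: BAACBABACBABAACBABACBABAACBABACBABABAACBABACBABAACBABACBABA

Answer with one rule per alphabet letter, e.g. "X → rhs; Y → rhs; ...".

A->BA, B->CBA, C->A

  step 3 ⇒ step 4: ACBABACBABACBABAACBABACBABA ⇒ BA·A·CBA·BA·CBA·BA·A·CBA·BA·CBA·BA·A·CBA·BA·CBA·BA·BA·A·CBA·BA·CBA·BA·A·CBA·BA·CBA·BA
    A ↦ BA
    B ↦ CBA
    C ↦ A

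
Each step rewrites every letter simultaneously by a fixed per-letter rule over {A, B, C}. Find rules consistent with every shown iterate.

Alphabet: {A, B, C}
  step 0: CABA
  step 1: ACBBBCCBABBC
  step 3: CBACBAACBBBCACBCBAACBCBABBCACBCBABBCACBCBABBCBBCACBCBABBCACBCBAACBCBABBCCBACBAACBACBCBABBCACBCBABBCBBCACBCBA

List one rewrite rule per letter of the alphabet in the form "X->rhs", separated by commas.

  step 0 ⇒ step 1: CABA ⇒ ACB·BBC·CBA·BBC
    A ↦ BBC
    B ↦ CBA
    C ↦ ACB

A->BBC, B->CBA, C->ACB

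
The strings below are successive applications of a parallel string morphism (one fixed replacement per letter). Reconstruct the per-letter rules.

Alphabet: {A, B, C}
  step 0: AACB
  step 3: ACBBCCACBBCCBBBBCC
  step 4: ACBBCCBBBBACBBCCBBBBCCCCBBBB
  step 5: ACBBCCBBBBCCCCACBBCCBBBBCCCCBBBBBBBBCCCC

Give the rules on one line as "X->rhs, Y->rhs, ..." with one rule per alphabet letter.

A->AC, B->C, C->BB

  step 4 ⇒ step 5: ACBBCCBBBBACBBCCBBBBCCCCBBBB ⇒ AC·BB·C·C·BB·BB·C·C·C·C·AC·BB·C·C·BB·BB·C·C·C·C·BB·BB·BB·BB·C·C·C·C
    A ↦ AC
    B ↦ C
    C ↦ BB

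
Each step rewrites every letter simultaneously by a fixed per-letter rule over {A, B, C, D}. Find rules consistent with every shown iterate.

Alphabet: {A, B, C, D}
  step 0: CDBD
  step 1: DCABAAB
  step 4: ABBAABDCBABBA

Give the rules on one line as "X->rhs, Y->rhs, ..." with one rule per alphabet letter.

A->B, B->A, C->DC, D->AB

  step 0 ⇒ step 1: CDBD ⇒ DC·AB·A·AB
    B ↦ A
    C ↦ DC
    D ↦ AB
    A ↦ B  (constrained at step 1)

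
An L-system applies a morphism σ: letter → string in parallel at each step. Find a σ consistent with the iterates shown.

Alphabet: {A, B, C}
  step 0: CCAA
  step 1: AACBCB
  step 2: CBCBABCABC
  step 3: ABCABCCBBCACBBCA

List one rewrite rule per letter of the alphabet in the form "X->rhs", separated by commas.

A->CB, B->BC, C->A

  step 2 ⇒ step 3: CBCBABCABC ⇒ A·BC·A·BC·CB·BC·A·CB·BC·A
    A ↦ CB
    B ↦ BC
    C ↦ A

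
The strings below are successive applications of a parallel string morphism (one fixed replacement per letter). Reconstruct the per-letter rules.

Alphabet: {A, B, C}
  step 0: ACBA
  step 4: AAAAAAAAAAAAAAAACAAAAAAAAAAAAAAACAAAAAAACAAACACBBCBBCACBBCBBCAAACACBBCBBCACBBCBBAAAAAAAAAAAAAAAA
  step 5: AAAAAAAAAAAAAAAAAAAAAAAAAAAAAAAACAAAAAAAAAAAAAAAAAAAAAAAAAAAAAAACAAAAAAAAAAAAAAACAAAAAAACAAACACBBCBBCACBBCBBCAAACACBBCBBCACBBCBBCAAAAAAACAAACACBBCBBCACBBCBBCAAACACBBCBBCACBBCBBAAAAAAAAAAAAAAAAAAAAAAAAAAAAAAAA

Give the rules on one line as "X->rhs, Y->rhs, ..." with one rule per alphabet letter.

  step 4 ⇒ step 5: AAAAAAAAAAAAAAAACAAAAAAAAAAAAAAACAAAAAAACAAACACBBCBBCACBBCBBCAAACACBBCBBCACBBCBBAAAAAAAAAAAAAAAA ⇒ AA·AA·AA·AA·AA·AA·AA·AA·AA·AA·AA·AA·AA·AA·AA·AA·CA·AA·AA·AA·AA·AA·AA·AA·AA·AA·AA·AA·AA·AA·AA·AA·CA·AA·AA·AA·AA·AA·AA·AA·CA·AA·AA·AA·CA·AA·CA·CBB·CBB·CA·CBB·CBB·CA·AA·CA·CBB·CBB·CA·CBB·CBB·CA·AA·AA·AA·CA·AA·CA·CBB·CBB·CA·CBB·CBB·CA·AA·CA·CBB·CBB·CA·CBB·CBB·AA·AA·AA·AA·AA·AA·AA·AA·AA·AA·AA·AA·AA·AA·AA·AA
    A ↦ AA
    B ↦ CBB
    C ↦ CA

A->AA, B->CBB, C->CA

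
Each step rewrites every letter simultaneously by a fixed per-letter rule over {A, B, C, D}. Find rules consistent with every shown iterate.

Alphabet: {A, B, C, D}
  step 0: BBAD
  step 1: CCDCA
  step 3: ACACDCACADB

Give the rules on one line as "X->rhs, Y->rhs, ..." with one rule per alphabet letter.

A->DC, B->C, C->DB, D->A

  step 0 ⇒ step 1: BBAD ⇒ C·C·DC·A
    A ↦ DC
    B ↦ C
    D ↦ A
    C ↦ DB  (constrained at step 1)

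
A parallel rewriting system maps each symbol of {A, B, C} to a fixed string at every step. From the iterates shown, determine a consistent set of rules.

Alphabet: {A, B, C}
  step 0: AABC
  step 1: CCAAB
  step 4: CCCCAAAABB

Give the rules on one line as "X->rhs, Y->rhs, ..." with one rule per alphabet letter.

A->C, B->AA, C->B

  step 0 ⇒ step 1: AABC ⇒ C·C·AA·B
    A ↦ C
    B ↦ AA
    C ↦ B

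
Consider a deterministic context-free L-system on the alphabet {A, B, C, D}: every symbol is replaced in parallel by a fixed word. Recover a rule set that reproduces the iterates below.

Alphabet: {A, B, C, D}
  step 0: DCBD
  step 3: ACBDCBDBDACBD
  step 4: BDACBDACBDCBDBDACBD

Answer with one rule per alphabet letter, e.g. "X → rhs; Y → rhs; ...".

  step 3 ⇒ step 4: ACBDCBDBDACBD ⇒ BD·A·C·BD·A·C·BD·C·BD·BD·A·C·BD
    A ↦ BD
    B ↦ C
    C ↦ A
    D ↦ BD

A->BD, B->C, C->A, D->BD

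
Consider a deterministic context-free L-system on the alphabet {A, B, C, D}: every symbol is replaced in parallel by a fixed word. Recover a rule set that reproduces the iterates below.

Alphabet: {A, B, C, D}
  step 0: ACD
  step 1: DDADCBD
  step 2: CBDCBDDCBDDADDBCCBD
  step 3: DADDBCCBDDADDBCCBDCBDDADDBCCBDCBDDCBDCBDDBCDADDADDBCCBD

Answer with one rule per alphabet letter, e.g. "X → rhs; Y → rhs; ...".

A->D, B->DBC, C->DAD, D->CBD

  step 2 ⇒ step 3: CBDCBDDCBDDADDBCCBD ⇒ DAD·DBC·CBD·DAD·DBC·CBD·CBD·DAD·DBC·CBD·CBD·D·CBD·CBD·DBC·DAD·DAD·DBC·CBD
    A ↦ D
    B ↦ DBC
    C ↦ DAD
    D ↦ CBD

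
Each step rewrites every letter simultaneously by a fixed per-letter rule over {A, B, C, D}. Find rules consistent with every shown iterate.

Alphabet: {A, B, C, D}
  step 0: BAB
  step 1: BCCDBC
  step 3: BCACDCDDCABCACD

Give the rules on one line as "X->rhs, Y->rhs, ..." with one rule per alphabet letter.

A->CD, B->BC, C->A, D->DC

  step 0 ⇒ step 1: BAB ⇒ BC·CD·BC
    A ↦ CD
    B ↦ BC
    C ↦ A  (constrained at step 1)
    D ↦ DC  (constrained at step 1)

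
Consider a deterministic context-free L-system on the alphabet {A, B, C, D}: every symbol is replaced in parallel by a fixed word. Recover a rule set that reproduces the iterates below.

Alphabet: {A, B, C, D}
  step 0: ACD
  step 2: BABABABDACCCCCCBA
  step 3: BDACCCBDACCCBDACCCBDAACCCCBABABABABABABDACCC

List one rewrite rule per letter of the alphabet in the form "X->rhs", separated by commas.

A->CCC, B->BDA, C->BA, D->AC

  step 2 ⇒ step 3: BABABABDACCCCCCBA ⇒ BDA·CCC·BDA·CCC·BDA·CCC·BDA·AC·CCC·BA·BA·BA·BA·BA·BA·BDA·CCC
    A ↦ CCC
    B ↦ BDA
    C ↦ BA
    D ↦ AC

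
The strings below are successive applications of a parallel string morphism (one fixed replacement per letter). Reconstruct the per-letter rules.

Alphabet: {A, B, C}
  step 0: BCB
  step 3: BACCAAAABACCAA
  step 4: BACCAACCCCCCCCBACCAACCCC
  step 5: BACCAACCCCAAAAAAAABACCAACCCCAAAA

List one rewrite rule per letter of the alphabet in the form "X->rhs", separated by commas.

A->CC, B->BA, C->A

  step 4 ⇒ step 5: BACCAACCCCCCCCBACCAACCCC ⇒ BA·CC·A·A·CC·CC·A·A·A·A·A·A·A·A·BA·CC·A·A·CC·CC·A·A·A·A
    A ↦ CC
    B ↦ BA
    C ↦ A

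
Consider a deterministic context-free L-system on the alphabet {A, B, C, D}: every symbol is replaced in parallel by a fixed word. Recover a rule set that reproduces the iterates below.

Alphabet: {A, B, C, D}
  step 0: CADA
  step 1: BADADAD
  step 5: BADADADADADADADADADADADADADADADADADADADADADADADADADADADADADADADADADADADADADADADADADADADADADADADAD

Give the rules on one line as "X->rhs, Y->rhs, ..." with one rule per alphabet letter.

  step 0 ⇒ step 1: CADA ⇒ B·AD·AD·AD
    A ↦ AD
    C ↦ B
    D ↦ AD
    B ↦ C  (constrained at step 1)

A->AD, B->C, C->B, D->AD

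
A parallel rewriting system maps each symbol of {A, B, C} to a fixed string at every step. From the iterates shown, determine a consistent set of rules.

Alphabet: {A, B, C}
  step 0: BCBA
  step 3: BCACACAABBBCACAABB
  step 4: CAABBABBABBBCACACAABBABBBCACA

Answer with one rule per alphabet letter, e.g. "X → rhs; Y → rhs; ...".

  step 3 ⇒ step 4: BCACACAABBBCACAABB ⇒ CA·AB·B·AB·B·AB·B·B·CA·CA·CA·AB·B·AB·B·B·CA·CA
    A ↦ B
    B ↦ CA
    C ↦ AB

A->B, B->CA, C->AB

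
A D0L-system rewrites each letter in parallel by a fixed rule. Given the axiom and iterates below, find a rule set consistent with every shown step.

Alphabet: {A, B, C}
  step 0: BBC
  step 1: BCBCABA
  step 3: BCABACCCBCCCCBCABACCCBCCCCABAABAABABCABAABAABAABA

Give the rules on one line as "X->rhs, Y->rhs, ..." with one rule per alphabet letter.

A->CCC, B->BC, C->ABA

  step 0 ⇒ step 1: BBC ⇒ BC·BC·ABA
    B ↦ BC
    C ↦ ABA
    A ↦ CCC  (constrained at step 1)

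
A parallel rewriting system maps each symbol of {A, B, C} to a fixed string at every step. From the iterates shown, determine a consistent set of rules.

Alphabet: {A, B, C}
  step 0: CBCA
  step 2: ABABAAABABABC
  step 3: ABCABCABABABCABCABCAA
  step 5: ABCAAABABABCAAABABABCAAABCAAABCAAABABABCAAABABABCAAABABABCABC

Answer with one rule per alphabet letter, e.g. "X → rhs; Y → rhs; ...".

  step 2 ⇒ step 3: ABABAAABABABC ⇒ AB·C·AB·C·AB·AB·AB·C·AB·C·AB·C·AA
    A ↦ AB
    B ↦ C
    C ↦ AA

A->AB, B->C, C->AA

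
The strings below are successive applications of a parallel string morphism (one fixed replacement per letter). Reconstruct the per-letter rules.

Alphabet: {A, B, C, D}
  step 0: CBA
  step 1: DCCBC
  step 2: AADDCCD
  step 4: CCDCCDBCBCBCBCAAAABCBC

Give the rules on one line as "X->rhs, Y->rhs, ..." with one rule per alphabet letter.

A->BC, B->CC, C->D, D->AA

  step 1 ⇒ step 2: DCCBC ⇒ AA·D·D·CC·D
    B ↦ CC
    C ↦ D
    D ↦ AA
  step 0 ⇒ step 1: CBA ⇒ D·CC·BC
    A ↦ BC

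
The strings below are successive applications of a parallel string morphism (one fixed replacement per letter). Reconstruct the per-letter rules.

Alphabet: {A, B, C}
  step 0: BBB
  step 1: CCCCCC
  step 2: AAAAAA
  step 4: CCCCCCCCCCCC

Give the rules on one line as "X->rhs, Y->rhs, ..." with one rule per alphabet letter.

A->B, B->CC, C->A

  step 1 ⇒ step 2: CCCCCC ⇒ A·A·A·A·A·A
    C ↦ A
    A ↦ B  (constrained at step 2)
  step 0 ⇒ step 1: BBB ⇒ CC·CC·CC
    B ↦ CC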